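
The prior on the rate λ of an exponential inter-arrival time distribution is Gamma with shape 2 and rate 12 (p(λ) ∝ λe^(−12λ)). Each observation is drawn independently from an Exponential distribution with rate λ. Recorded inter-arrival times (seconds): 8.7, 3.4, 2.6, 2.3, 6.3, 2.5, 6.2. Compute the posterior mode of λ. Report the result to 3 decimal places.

λ̂_MAP = 0.182

The Exponential(rate=λ) likelihood is ∝ λ^n e^(−λΣtᵢ). Here n = 7 and Σtᵢ = 8.7 + 3.4 + 2.6 + 2.3 + 6.3 + 2.5 + 6.2 = 32.
Posterior ∝ λe^(−12λ) · λ^7e^(−32λ) = λ^8e^(−44λ), i.e. Gamma(9, 44).
Mode = (a−1)/b = 8/44 ≈ 0.182.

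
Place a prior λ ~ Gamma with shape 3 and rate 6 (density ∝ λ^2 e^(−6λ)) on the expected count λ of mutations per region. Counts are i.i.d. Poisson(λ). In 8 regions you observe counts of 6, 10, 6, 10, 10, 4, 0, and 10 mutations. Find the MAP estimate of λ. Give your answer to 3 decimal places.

λ̂_MAP = 4.143

Σxᵢ = 6+10+6+10+10+4+0+10 = 56, with n = 8.
Posterior ∝ λ^2e^(−6λ) · λ^56e^(−8λ) = λ^58e^(−14λ), i.e. Gamma(shape=59, rate=14).
The mode of a Gamma(a, b) with a ≥ 1 (shape–rate) is (a−1)/b = 58/14 ≈ 4.143.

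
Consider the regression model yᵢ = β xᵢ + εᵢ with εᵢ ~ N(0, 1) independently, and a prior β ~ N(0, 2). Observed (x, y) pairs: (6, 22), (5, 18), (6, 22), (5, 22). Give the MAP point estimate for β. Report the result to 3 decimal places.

log p(β | y) = −Σ(yᵢ − βxᵢ)²/(2·1) − β²/(2·2) + const.
Setting the derivative to zero: Σxᵢ(yᵢ − βxᵢ)/1 − β/2 = 0, so β = Σxᵢyᵢ / (Σxᵢ² + σ²/τ²).
Σxᵢyᵢ = 6·22 + 5·18 + 6·22 + 5·22 = 464; Σxᵢ² = 122; σ²/τ² = 0.5.
β̂_MAP = 464 / (122 + 0.5) = 464/122.5 ≈ 3.788.

β̂_MAP = 3.788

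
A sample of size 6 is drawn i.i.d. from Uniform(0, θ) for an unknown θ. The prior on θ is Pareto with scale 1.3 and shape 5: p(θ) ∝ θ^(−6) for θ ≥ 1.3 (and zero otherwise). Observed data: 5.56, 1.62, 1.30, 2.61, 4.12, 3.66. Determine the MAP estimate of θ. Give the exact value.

θ̂_MAP = 5.56

The Uniform(0, θ) likelihood is θ^(−n) for θ ≥ max(xᵢ), zero otherwise. Here max(xᵢ) = 5.56.
Posterior ∝ θ^(−6) · θ^(−6) = θ^(−12) on θ ≥ max(1.3, 5.56) = 5.56.
This density is strictly decreasing in θ, so the posterior mode lies at the lower boundary of the support.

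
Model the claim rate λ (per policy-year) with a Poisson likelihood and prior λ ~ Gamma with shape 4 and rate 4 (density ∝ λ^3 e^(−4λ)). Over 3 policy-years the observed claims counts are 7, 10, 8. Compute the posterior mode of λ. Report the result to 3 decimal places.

λ̂_MAP = 4.000

Σxᵢ = 7+10+8 = 25, with n = 3.
Posterior ∝ λ^3e^(−4λ) · λ^25e^(−3λ) = λ^28e^(−7λ), i.e. Gamma(shape=29, rate=7).
The mode of a Gamma(a, b) with a ≥ 1 (shape–rate) is (a−1)/b = 28/7 ≈ 4.000.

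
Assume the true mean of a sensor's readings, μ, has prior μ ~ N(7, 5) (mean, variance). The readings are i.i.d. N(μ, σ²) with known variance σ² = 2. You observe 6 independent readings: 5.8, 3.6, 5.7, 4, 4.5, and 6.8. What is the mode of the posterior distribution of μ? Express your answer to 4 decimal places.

n = 6; x̄ = (5.8 + 3.6 + 5.7 + 4 + 4.5 + 6.8)/6 = 30.4/6 = 76/15 ≈ 5.0667.
For a Normal prior and Normal likelihood with known variance, the posterior is Normal; its mode equals its mean, the precision-weighted average.
Prior precision 1/σ₀² = 1/5 = 0.2; data precision n/σ² = 6/2 = 3.
μ̂ = (0.2·7 + 3·(76/15)) / (0.2 + 3) = 16.6/3.2 = 5.1875.

μ̂_MAP = 5.1875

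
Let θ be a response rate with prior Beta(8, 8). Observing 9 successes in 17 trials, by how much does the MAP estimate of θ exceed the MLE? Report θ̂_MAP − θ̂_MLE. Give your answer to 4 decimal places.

MAP − MLE = -0.0133

Posterior is Beta(17, 16); MAP = (17−1)/(33−2) = 16/31 ≈ 0.51613.
MLE ignores the prior: θ̂_MLE = k/n = 9/17 ≈ 0.52941.
Difference = 16/31 − 9/17 = -7/527 ≈ -0.0133.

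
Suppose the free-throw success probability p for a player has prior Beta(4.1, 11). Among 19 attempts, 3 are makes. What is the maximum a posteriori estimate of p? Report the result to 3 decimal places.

p̂_MAP = 0.190

Prior: Beta(4.1, 11).
Data: 3 successes in 19 trials. The binomial likelihood contributes p^3(1−p)^16, so the posterior is Beta(4.1+3, 11+16) = Beta(7.1, 27).
For Beta(a, b) with a, b > 1 the mode is (a−1)/(a+b−2) = 6.1/32.1 ≈ 0.190.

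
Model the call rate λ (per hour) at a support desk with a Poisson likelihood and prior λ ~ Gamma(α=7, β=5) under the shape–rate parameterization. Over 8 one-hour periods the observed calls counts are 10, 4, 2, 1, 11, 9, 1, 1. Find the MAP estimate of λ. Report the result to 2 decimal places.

λ̂_MAP = 3.46

Σxᵢ = 10+4+2+1+11+9+1+1 = 39, with n = 8.
Posterior ∝ λ^6e^(−5λ) · λ^39e^(−8λ) = λ^45e^(−13λ), i.e. Gamma(shape=46, rate=13).
The mode of a Gamma(a, b) with a ≥ 1 (shape–rate) is (a−1)/b = 45/13 ≈ 3.46.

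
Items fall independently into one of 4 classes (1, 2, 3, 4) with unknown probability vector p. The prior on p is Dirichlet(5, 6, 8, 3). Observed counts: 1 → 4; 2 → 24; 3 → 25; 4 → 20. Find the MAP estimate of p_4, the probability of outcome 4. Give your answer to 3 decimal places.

The posterior is Dirichlet(αᵢ + nᵢ) = Dirichlet(9, 30, 33, 23).
For a Dirichlet(a₁,…,a_K) with all aᵢ > 1, the mode has j-th component (aⱼ − 1)/(Σaᵢ − K).
Here Σaᵢ = 95 and K = 4, so p_4 = (23 − 1)/(95 − 4) = 22/91 ≈ 0.242.

MAP estimate: 0.242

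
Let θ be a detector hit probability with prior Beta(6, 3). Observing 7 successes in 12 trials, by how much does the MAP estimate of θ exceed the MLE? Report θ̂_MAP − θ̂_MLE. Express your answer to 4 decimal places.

MAP − MLE = 0.0482

Posterior is Beta(13, 8); MAP = (13−1)/(21−2) = 12/19 ≈ 0.63158.
MLE ignores the prior: θ̂_MLE = k/n = 7/12 ≈ 0.58333.
Difference = 12/19 − 7/12 = 11/228 ≈ 0.0482.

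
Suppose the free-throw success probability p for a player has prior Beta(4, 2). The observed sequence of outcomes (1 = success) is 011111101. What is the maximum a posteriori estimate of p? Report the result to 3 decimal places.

Prior: Beta(4, 2).
Data: 7 successes in 9 trials (from the sequence). The binomial likelihood contributes p^7(1−p)^2, so the posterior is Beta(4+7, 2+2) = Beta(11, 4).
For Beta(a, b) with a, b > 1 the mode is (a−1)/(a+b−2) = 10/13 ≈ 0.769.

p̂_MAP = 0.769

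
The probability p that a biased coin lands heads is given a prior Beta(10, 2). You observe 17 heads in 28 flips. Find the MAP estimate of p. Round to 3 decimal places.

Prior: Beta(10, 2).
Data: 17 successes in 28 trials. The binomial likelihood contributes p^17(1−p)^11, so the posterior is Beta(10+17, 2+11) = Beta(27, 13).
For Beta(a, b) with a, b > 1 the mode is (a−1)/(a+b−2) = 26/38 ≈ 0.684.

p̂_MAP = 0.684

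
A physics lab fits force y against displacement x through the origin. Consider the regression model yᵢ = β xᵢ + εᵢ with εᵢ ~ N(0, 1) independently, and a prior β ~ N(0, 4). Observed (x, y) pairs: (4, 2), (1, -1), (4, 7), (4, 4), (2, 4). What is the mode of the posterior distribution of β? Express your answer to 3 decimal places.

β̂_MAP = 1.108

log p(β | y) = −Σ(yᵢ − βxᵢ)²/(2·1) − β²/(2·4) + const.
Setting the derivative to zero: Σxᵢ(yᵢ − βxᵢ)/1 − β/4 = 0, so β = Σxᵢyᵢ / (Σxᵢ² + σ²/τ²).
Σxᵢyᵢ = 4·2 + 1·(-1) + 4·7 + 4·4 + 2·4 = 59; Σxᵢ² = 53; σ²/τ² = 0.25.
β̂_MAP = 59 / (53 + 0.25) = 59/53.25 ≈ 1.108.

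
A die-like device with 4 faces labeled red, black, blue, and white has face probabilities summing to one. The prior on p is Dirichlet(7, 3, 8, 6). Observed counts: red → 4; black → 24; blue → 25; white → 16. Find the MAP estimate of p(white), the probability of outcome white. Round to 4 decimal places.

MAP estimate of p(white) = 0.2360

The posterior is Dirichlet(αᵢ + nᵢ) = Dirichlet(11, 27, 33, 22).
For a Dirichlet(a₁,…,a_K) with all aᵢ > 1, the mode has j-th component (aⱼ − 1)/(Σaᵢ − K).
Here Σaᵢ = 93 and K = 4, so p(white) = (22 − 1)/(93 − 4) = 21/89 ≈ 0.2360.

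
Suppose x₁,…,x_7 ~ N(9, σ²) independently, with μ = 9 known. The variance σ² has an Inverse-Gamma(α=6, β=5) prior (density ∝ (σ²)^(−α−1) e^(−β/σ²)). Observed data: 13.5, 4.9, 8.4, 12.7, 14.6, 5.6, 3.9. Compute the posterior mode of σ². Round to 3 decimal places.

σ̂²_MAP = 6.192

Sum of squared deviations about the known mean: SS = (13.5−9)² + (4.9−9)² + (8.4−9)² + (12.7−9)² + (14.6−9)² + (5.6−9)² + (3.9−9)² = 120.04.
The Normal likelihood contributes (σ²)^(−n/2) exp(−SS/(2σ²)), so the posterior is Inverse-Gamma(α + n/2, β + SS/2) = Inverse-Gamma(9.5, 65.02).
The mode of Inverse-Gamma(a, b) is b/(a+1) = 65.02/10.5 ≈ 6.192.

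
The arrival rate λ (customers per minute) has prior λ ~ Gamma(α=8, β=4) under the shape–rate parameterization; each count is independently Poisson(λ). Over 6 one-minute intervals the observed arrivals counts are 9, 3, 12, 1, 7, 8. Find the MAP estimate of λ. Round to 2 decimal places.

Σxᵢ = 9+3+12+1+7+8 = 40, with n = 6.
Posterior ∝ λ^7e^(−4λ) · λ^40e^(−6λ) = λ^47e^(−10λ), i.e. Gamma(shape=48, rate=10).
The mode of a Gamma(a, b) with a ≥ 1 (shape–rate) is (a−1)/b = 47/10 ≈ 4.70.

λ̂_MAP = 4.70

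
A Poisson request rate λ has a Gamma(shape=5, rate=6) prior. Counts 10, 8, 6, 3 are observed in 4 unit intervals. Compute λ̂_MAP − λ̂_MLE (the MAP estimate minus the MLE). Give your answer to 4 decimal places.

MAP − MLE = -3.6500

Σxᵢ = 27. Posterior is Gamma(32, 10); MAP = (32−1)/10 = 31/10 ≈ 3.10000.
MLE = x̄ = 27/4 ≈ 6.75000.
Difference = 31/10 − 27/4 = -73/20 ≈ -3.6500.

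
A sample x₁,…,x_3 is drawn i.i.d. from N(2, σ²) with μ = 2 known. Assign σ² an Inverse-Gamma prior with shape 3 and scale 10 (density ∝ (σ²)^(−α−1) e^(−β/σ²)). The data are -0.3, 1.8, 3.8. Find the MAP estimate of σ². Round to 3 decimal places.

σ̂²_MAP = 2.597

Sum of squared deviations about the known mean: SS = (-0.3−2)² + (1.8−2)² + (3.8−2)² = 8.57.
The Normal likelihood contributes (σ²)^(−n/2) exp(−SS/(2σ²)), so the posterior is Inverse-Gamma(α + n/2, β + SS/2) = Inverse-Gamma(4.5, 14.285).
The mode of Inverse-Gamma(a, b) is b/(a+1) = 14.285/5.5 ≈ 2.597.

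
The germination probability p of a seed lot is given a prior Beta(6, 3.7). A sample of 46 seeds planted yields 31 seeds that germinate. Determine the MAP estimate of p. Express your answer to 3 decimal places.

p̂_MAP = 0.670

Prior: Beta(6, 3.7).
Data: 31 successes in 46 trials. The binomial likelihood contributes p^31(1−p)^15, so the posterior is Beta(6+31, 3.7+15) = Beta(37, 18.7).
For Beta(a, b) with a, b > 1 the mode is (a−1)/(a+b−2) = 36/53.7 ≈ 0.670.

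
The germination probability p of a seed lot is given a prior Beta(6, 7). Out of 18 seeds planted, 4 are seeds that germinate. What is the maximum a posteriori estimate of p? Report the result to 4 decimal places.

Prior: Beta(6, 7).
Data: 4 successes in 18 trials. The binomial likelihood contributes p^4(1−p)^14, so the posterior is Beta(6+4, 7+14) = Beta(10, 21).
For Beta(a, b) with a, b > 1 the mode is (a−1)/(a+b−2) = 9/29 ≈ 0.3103.

p̂_MAP = 0.3103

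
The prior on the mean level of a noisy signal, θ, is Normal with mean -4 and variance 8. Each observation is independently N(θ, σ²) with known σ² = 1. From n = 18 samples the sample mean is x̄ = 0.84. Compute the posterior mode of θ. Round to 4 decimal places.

θ̂_MAP = 0.8066

n = 18, x̄ = 0.84.
For a Normal prior and Normal likelihood with known variance, the posterior is Normal; its mode equals its mean, the precision-weighted average.
Prior precision 1/σ₀² = 1/8 = 0.125; data precision n/σ² = 18/1 = 18.
θ̂ = (0.125·(-4) + 18·0.84) / (0.125 + 18) = 14.62/18.125 = 2924/3625 ≈ 0.8066.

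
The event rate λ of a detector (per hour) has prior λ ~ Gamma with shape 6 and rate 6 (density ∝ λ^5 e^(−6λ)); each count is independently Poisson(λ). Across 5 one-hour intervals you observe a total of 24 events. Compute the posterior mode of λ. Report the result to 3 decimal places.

λ̂_MAP = 2.636

Σxᵢ = 24, n = 5.
Posterior ∝ λ^5e^(−6λ) · λ^24e^(−5λ) = λ^29e^(−11λ), i.e. Gamma(shape=30, rate=11).
The mode of a Gamma(a, b) with a ≥ 1 (shape–rate) is (a−1)/b = 29/11 ≈ 2.636.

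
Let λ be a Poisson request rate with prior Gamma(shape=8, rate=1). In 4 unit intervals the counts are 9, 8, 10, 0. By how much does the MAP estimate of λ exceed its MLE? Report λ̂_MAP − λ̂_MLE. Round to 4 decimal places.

Σxᵢ = 27. Posterior is Gamma(35, 5); MAP = (35−1)/5 = 34/5 ≈ 6.80000.
MLE = x̄ = 27/4 ≈ 6.75000.
Difference = 34/5 − 27/4 = 1/20 ≈ 0.0500.

MAP − MLE = 0.0500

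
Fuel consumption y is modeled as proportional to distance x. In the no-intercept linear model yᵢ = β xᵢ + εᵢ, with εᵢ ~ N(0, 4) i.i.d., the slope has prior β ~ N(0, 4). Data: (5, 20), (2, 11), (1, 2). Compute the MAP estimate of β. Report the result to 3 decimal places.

log p(β | y) = −Σ(yᵢ − βxᵢ)²/(2·4) − β²/(2·4) + const.
Setting the derivative to zero: Σxᵢ(yᵢ − βxᵢ)/4 − β/4 = 0, so β = Σxᵢyᵢ / (Σxᵢ² + σ²/τ²).
Σxᵢyᵢ = 5·20 + 2·11 + 1·2 = 124; Σxᵢ² = 30; σ²/τ² = 1.
β̂_MAP = 124 / (30 + 1) = 124/31 ≈ 4.000.

β̂_MAP = 4.000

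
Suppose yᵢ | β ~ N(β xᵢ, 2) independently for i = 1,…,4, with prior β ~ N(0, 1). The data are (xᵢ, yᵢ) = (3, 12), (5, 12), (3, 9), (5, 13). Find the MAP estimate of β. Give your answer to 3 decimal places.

β̂_MAP = 2.686

log p(β | y) = −Σ(yᵢ − βxᵢ)²/(2·2) − β²/(2·1) + const.
Setting the derivative to zero: Σxᵢ(yᵢ − βxᵢ)/2 − β/1 = 0, so β = Σxᵢyᵢ / (Σxᵢ² + σ²/τ²).
Σxᵢyᵢ = 3·12 + 5·12 + 3·9 + 5·13 = 188; Σxᵢ² = 68; σ²/τ² = 2.
β̂_MAP = 188 / (68 + 2) = 188/70 ≈ 2.686.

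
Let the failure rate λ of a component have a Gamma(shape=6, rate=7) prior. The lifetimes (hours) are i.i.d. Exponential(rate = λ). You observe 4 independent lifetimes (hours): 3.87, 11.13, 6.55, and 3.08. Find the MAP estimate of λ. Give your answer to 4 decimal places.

The Exponential(rate=λ) likelihood is ∝ λ^n e^(−λΣtᵢ). Here n = 4 and Σtᵢ = 3.87 + 11.13 + 6.55 + 3.08 = 24.63.
Posterior ∝ λ^5e^(−7λ) · λ^4e^(−24.63λ) = λ^9e^(−31.63λ), i.e. Gamma(10, 31.63).
Mode = (a−1)/b = 9/31.63 ≈ 0.2845.

λ̂_MAP = 0.2845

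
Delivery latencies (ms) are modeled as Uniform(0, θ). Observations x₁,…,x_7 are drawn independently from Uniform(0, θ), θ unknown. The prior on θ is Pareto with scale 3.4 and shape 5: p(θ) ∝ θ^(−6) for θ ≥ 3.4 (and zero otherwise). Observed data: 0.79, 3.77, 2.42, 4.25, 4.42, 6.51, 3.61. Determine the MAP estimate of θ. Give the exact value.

θ̂_MAP = 6.51

The Uniform(0, θ) likelihood is θ^(−n) for θ ≥ max(xᵢ), zero otherwise. Here max(xᵢ) = 6.51.
Posterior ∝ θ^(−6) · θ^(−7) = θ^(−13) on θ ≥ max(3.4, 6.51) = 6.51.
This density is strictly decreasing in θ, so the posterior mode lies at the lower boundary of the support.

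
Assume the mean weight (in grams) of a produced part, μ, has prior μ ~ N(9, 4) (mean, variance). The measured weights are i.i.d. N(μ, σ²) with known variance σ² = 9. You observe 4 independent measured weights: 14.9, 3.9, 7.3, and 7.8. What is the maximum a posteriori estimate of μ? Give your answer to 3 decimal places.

n = 4; x̄ = (14.9 + 3.9 + 7.3 + 7.8)/4 = 33.9/4 = 8.475.
For a Normal prior and Normal likelihood with known variance, the posterior is Normal; its mode equals its mean, the precision-weighted average.
Prior precision 1/σ₀² = 1/4 = 0.25; data precision n/σ² = 4/9.
μ̂ = (0.25·9 + (4/9)·8.475) / (0.25 + 4/9) = (361/60)/(25/36) = 8.664.

μ̂_MAP = 8.664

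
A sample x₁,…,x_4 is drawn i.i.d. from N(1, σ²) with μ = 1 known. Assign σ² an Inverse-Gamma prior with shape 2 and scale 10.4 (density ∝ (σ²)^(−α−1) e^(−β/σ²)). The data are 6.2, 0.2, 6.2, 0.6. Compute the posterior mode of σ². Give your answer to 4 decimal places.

σ̂²_MAP = 7.5680

Sum of squared deviations about the known mean: SS = (6.2−1)² + (0.2−1)² + (6.2−1)² + (0.6−1)² = 54.88.
The Normal likelihood contributes (σ²)^(−n/2) exp(−SS/(2σ²)), so the posterior is Inverse-Gamma(α + n/2, β + SS/2) = Inverse-Gamma(4, 37.84).
The mode of Inverse-Gamma(a, b) is b/(a+1) = 37.84/5 ≈ 7.5680.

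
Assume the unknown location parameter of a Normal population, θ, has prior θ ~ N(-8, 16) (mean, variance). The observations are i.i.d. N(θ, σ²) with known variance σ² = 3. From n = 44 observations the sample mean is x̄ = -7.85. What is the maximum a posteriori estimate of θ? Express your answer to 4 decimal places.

n = 44, x̄ = -7.85.
For a Normal prior and Normal likelihood with known variance, the posterior is Normal; its mode equals its mean, the precision-weighted average.
Prior precision 1/σ₀² = 1/16 = 0.0625; data precision n/σ² = 44/3.
θ̂ = (0.0625·(-8) + (44/3)·(-7.85)) / (0.0625 + 44/3) = (-3469/30)/(707/48) = -27752/3535 ≈ -7.8506.

θ̂_MAP = -7.8506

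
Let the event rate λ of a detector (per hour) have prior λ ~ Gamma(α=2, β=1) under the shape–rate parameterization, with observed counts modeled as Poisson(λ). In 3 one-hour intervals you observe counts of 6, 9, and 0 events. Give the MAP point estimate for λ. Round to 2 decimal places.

λ̂_MAP = 4.00

Σxᵢ = 6+9+0 = 15, with n = 3.
Posterior ∝ λe^(−1λ) · λ^15e^(−3λ) = λ^16e^(−4λ), i.e. Gamma(shape=17, rate=4).
The mode of a Gamma(a, b) with a ≥ 1 (shape–rate) is (a−1)/b = 16/4 ≈ 4.00.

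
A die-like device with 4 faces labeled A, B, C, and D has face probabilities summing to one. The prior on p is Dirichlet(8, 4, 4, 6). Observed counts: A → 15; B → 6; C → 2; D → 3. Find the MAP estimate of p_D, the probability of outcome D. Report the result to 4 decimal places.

MAP estimate of p_D = 0.1818

The posterior is Dirichlet(αᵢ + nᵢ) = Dirichlet(23, 10, 6, 9).
For a Dirichlet(a₁,…,a_K) with all aᵢ > 1, the mode has j-th component (aⱼ − 1)/(Σaᵢ − K).
Here Σaᵢ = 48 and K = 4, so p_D = (9 − 1)/(48 − 4) = 8/44 ≈ 0.1818.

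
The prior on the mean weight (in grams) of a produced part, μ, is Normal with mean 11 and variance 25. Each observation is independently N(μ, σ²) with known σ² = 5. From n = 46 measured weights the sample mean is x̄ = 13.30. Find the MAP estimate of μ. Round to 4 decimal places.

n = 46, x̄ = 13.30.
For a Normal prior and Normal likelihood with known variance, the posterior is Normal; its mode equals its mean, the precision-weighted average.
Prior precision 1/σ₀² = 1/25 = 0.04; data precision n/σ² = 46/5 = 9.2.
μ̂ = (0.04·11 + 9.2·13.3) / (0.04 + 9.2) = 122.8/9.24 = 3070/231 ≈ 13.2900.

μ̂_MAP = 13.2900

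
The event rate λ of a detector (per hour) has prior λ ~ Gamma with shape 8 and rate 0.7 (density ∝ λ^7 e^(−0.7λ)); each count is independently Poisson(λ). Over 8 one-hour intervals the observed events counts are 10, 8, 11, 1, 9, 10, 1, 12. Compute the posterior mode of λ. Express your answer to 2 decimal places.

λ̂_MAP = 7.93

Σxᵢ = 10+8+11+1+9+10+1+12 = 62, with n = 8.
Posterior ∝ λ^7e^(−0.7λ) · λ^62e^(−8λ) = λ^69e^(−8.7λ), i.e. Gamma(shape=70, rate=8.7).
The mode of a Gamma(a, b) with a ≥ 1 (shape–rate) is (a−1)/b = 69/8.7 ≈ 7.93.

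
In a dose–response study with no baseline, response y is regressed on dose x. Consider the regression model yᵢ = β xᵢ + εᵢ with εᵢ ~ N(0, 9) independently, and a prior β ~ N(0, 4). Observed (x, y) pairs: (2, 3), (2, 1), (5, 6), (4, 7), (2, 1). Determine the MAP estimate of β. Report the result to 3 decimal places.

log p(β | y) = −Σ(yᵢ − βxᵢ)²/(2·9) − β²/(2·4) + const.
Setting the derivative to zero: Σxᵢ(yᵢ − βxᵢ)/9 − β/4 = 0, so β = Σxᵢyᵢ / (Σxᵢ² + σ²/τ²).
Σxᵢyᵢ = 2·3 + 2·1 + 5·6 + 4·7 + 2·1 = 68; Σxᵢ² = 53; σ²/τ² = 2.25.
β̂_MAP = 68 / (53 + 2.25) = 68/55.25 ≈ 1.231.

β̂_MAP = 1.231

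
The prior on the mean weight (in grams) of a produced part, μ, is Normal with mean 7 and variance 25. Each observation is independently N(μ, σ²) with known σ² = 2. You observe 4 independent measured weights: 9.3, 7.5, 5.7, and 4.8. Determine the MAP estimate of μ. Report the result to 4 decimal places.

μ̂_MAP = 6.8284

n = 4; x̄ = (9.3 + 7.5 + 5.7 + 4.8)/4 = 27.3/4 = 6.825.
For a Normal prior and Normal likelihood with known variance, the posterior is Normal; its mode equals its mean, the precision-weighted average.
Prior precision 1/σ₀² = 1/25 = 0.04; data precision n/σ² = 4/2 = 2.
μ̂ = (0.04·7 + 2·6.825) / (0.04 + 2) = 13.93/2.04 = 1393/204 ≈ 6.8284.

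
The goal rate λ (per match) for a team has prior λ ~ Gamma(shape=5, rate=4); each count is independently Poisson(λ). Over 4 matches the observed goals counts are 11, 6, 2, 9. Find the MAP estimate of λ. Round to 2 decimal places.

Σxᵢ = 11+6+2+9 = 28, with n = 4.
Posterior ∝ λ^4e^(−4λ) · λ^28e^(−4λ) = λ^32e^(−8λ), i.e. Gamma(shape=33, rate=8).
The mode of a Gamma(a, b) with a ≥ 1 (shape–rate) is (a−1)/b = 32/8 ≈ 4.00.

λ̂_MAP = 4.00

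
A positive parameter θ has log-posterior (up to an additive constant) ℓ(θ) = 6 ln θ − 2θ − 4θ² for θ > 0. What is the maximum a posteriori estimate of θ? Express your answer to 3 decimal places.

θ̂_MAP = 0.750

ℓ'(θ) = 6/θ − 2 − 8θ. Setting this to zero and multiplying by θ: 8θ² + 2θ − 6 = 0.
θ = (−2 + √(2² + 4·8·6)) / (2·8) = (−2 + √196) / 16 = (−2 + 14)/16 = 3/4.
ℓ''(θ) = −6/θ² − 8 < 0, confirming a maximum.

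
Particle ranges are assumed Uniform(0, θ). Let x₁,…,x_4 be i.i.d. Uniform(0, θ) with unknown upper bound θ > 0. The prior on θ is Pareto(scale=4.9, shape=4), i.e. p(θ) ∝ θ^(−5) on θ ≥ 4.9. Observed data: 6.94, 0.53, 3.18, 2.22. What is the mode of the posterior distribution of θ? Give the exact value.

θ̂_MAP = 6.94

The Uniform(0, θ) likelihood is θ^(−n) for θ ≥ max(xᵢ), zero otherwise. Here max(xᵢ) = 6.94.
Posterior ∝ θ^(−5) · θ^(−4) = θ^(−9) on θ ≥ max(4.9, 6.94) = 6.94.
This density is strictly decreasing in θ, so the posterior mode lies at the lower boundary of the support.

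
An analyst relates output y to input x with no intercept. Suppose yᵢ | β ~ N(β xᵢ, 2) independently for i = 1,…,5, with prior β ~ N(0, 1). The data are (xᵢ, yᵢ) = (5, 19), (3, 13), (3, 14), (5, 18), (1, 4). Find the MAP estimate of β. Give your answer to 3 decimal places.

log p(β | y) = −Σ(yᵢ − βxᵢ)²/(2·2) − β²/(2·1) + const.
Setting the derivative to zero: Σxᵢ(yᵢ − βxᵢ)/2 − β/1 = 0, so β = Σxᵢyᵢ / (Σxᵢ² + σ²/τ²).
Σxᵢyᵢ = 5·19 + 3·13 + 3·14 + 5·18 + 1·4 = 270; Σxᵢ² = 69; σ²/τ² = 2.
β̂_MAP = 270 / (69 + 2) = 270/71 ≈ 3.803.

β̂_MAP = 3.803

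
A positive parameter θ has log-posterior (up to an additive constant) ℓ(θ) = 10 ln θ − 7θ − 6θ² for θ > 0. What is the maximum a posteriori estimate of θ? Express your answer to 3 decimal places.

ℓ'(θ) = 10/θ − 7 − 12θ. Setting this to zero and multiplying by θ: 12θ² + 7θ − 10 = 0.
θ = (−7 + √(7² + 4·12·10)) / (2·12) = (−7 + √529) / 24 = (−7 + 23)/24 = 2/3.
ℓ''(θ) = −10/θ² − 12 < 0, confirming a maximum.

θ̂_MAP = 0.667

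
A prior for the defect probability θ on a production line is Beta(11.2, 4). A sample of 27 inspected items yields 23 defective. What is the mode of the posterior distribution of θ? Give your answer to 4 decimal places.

θ̂_MAP = 0.8259

Prior: Beta(11.2, 4).
Data: 23 successes in 27 trials. The binomial likelihood contributes θ^23(1−θ)^4, so the posterior is Beta(11.2+23, 4+4) = Beta(34.2, 8).
For Beta(a, b) with a, b > 1 the mode is (a−1)/(a+b−2) = 33.2/40.2 ≈ 0.8259.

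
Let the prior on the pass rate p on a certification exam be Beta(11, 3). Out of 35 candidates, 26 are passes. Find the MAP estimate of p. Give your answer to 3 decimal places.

Prior: Beta(11, 3).
Data: 26 successes in 35 trials. The binomial likelihood contributes p^26(1−p)^9, so the posterior is Beta(11+26, 3+9) = Beta(37, 12).
For Beta(a, b) with a, b > 1 the mode is (a−1)/(a+b−2) = 36/47 ≈ 0.766.

p̂_MAP = 0.766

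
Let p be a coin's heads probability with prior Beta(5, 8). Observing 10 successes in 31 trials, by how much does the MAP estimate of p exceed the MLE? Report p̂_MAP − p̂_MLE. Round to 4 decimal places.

Posterior is Beta(15, 29); MAP = (15−1)/(44−2) = 14/42 ≈ 0.33333.
MLE ignores the prior: p̂_MLE = k/n = 10/31 ≈ 0.32258.
Difference = 14/42 − 10/31 = 1/93 ≈ 0.0108.

MAP − MLE = 0.0108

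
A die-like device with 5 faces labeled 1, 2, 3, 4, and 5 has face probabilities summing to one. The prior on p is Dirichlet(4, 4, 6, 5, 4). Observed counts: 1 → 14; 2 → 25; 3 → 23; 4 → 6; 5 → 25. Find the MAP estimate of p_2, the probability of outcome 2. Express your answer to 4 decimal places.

MAP estimate: 0.2523

The posterior is Dirichlet(αᵢ + nᵢ) = Dirichlet(18, 29, 29, 11, 29).
For a Dirichlet(a₁,…,a_K) with all aᵢ > 1, the mode has j-th component (aⱼ − 1)/(Σaᵢ − K).
Here Σaᵢ = 116 and K = 5, so p_2 = (29 − 1)/(116 − 5) = 28/111 ≈ 0.2523.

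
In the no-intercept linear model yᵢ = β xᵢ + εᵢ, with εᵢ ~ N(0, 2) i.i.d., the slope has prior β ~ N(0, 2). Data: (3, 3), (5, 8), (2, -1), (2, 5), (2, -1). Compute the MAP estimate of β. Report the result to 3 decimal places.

β̂_MAP = 1.170

log p(β | y) = −Σ(yᵢ − βxᵢ)²/(2·2) − β²/(2·2) + const.
Setting the derivative to zero: Σxᵢ(yᵢ − βxᵢ)/2 − β/2 = 0, so β = Σxᵢyᵢ / (Σxᵢ² + σ²/τ²).
Σxᵢyᵢ = 3·3 + 5·8 + 2·(-1) + 2·5 + 2·(-1) = 55; Σxᵢ² = 46; σ²/τ² = 1.
β̂_MAP = 55 / (46 + 1) = 55/47 ≈ 1.170.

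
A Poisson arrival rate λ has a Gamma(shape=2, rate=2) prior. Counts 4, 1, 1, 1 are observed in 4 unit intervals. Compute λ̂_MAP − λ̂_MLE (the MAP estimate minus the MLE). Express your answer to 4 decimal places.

MAP − MLE = -0.4167

Σxᵢ = 7. Posterior is Gamma(9, 6); MAP = (9−1)/6 = 8/6 ≈ 1.33333.
MLE = x̄ = 7/4 ≈ 1.75000.
Difference = 8/6 − 7/4 = -5/12 ≈ -0.4167.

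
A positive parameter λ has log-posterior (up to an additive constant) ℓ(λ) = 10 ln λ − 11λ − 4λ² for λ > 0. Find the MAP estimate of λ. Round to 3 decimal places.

ℓ'(λ) = 10/λ − 11 − 8λ. Setting this to zero and multiplying by λ: 8λ² + 11λ − 10 = 0.
λ = (−11 + √(11² + 4·8·10)) / (2·8) = (−11 + √441) / 16 = (−11 + 21)/16 = 5/8.
ℓ''(λ) = −10/λ² − 8 < 0, confirming a maximum.

λ̂_MAP = 0.625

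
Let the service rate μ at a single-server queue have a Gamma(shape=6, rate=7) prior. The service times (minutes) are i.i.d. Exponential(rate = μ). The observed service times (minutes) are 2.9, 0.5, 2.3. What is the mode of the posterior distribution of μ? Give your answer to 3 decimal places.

μ̂_MAP = 0.630

The Exponential(rate=μ) likelihood is ∝ μ^n e^(−μΣtᵢ). Here n = 3 and Σtᵢ = 2.9 + 0.5 + 2.3 = 5.7.
Posterior ∝ μ^5e^(−7μ) · μ^3e^(−5.7μ) = μ^8e^(−12.7μ), i.e. Gamma(9, 12.7).
Mode = (a−1)/b = 8/12.7 ≈ 0.630.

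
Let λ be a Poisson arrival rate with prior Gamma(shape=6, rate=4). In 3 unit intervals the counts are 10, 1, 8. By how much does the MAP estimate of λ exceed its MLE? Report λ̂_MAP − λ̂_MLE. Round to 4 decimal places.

Σxᵢ = 19. Posterior is Gamma(25, 7); MAP = (25−1)/7 = 24/7 ≈ 3.42857.
MLE = x̄ = 19/3 ≈ 6.33333.
Difference = 24/7 − 19/3 = -61/21 ≈ -2.9048.

MAP − MLE = -2.9048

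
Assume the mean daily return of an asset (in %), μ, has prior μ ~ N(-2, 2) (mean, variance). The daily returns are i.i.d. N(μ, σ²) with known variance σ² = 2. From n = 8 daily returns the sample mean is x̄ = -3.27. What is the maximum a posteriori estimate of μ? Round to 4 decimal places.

μ̂_MAP = -3.1289

n = 8, x̄ = -3.27.
For a Normal prior and Normal likelihood with known variance, the posterior is Normal; its mode equals its mean, the precision-weighted average.
Prior precision 1/σ₀² = 1/2 = 0.5; data precision n/σ² = 8/2 = 4.
μ̂ = (0.5·(-2) + 4·(-3.27)) / (0.5 + 4) = (-14.08)/4.5 = -704/225 ≈ -3.1289.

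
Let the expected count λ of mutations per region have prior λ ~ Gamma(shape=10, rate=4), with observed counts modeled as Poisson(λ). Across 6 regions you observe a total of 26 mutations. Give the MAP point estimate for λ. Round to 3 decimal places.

Σxᵢ = 26, n = 6.
Posterior ∝ λ^9e^(−4λ) · λ^26e^(−6λ) = λ^35e^(−10λ), i.e. Gamma(shape=36, rate=10).
The mode of a Gamma(a, b) with a ≥ 1 (shape–rate) is (a−1)/b = 35/10 ≈ 3.500.

λ̂_MAP = 3.500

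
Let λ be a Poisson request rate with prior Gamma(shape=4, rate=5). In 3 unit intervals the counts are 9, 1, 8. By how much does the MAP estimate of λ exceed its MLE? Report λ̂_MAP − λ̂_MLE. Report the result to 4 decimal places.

Σxᵢ = 18. Posterior is Gamma(22, 8); MAP = (22−1)/8 = 21/8 ≈ 2.62500.
MLE = x̄ = 18/3 ≈ 6.00000.
Difference = 21/8 − 18/3 = -27/8 ≈ -3.3750.

MAP − MLE = -3.3750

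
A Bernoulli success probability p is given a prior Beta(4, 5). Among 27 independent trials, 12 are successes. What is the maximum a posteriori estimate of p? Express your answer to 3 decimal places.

p̂_MAP = 0.441

Prior: Beta(4, 5).
Data: 12 successes in 27 trials. The binomial likelihood contributes p^12(1−p)^15, so the posterior is Beta(4+12, 5+15) = Beta(16, 20).
For Beta(a, b) with a, b > 1 the mode is (a−1)/(a+b−2) = 15/34 ≈ 0.441.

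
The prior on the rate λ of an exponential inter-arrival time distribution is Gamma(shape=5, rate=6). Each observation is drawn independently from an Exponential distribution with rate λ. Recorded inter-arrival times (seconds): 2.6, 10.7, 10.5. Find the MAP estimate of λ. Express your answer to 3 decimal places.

The Exponential(rate=λ) likelihood is ∝ λ^n e^(−λΣtᵢ). Here n = 3 and Σtᵢ = 2.6 + 10.7 + 10.5 = 23.8.
Posterior ∝ λ^4e^(−6λ) · λ^3e^(−23.8λ) = λ^7e^(−29.8λ), i.e. Gamma(8, 29.8).
Mode = (a−1)/b = 7/29.8 ≈ 0.235.

λ̂_MAP = 0.235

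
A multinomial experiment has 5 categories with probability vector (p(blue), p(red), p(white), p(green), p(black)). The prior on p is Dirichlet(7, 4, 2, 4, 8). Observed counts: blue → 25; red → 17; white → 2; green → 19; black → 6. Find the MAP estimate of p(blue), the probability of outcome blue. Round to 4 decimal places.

The posterior is Dirichlet(αᵢ + nᵢ) = Dirichlet(32, 21, 4, 23, 14).
For a Dirichlet(a₁,…,a_K) with all aᵢ > 1, the mode has j-th component (aⱼ − 1)/(Σaᵢ − K).
Here Σaᵢ = 94 and K = 5, so p(blue) = (32 − 1)/(94 − 5) = 31/89 ≈ 0.3483.

MAP estimate of p(blue) = 0.3483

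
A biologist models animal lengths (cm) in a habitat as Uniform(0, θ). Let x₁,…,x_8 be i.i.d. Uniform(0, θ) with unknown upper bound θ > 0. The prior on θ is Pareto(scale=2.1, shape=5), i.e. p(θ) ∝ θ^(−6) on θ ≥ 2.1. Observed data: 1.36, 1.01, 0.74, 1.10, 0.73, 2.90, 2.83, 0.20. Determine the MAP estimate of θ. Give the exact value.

θ̂_MAP = 2.90

The Uniform(0, θ) likelihood is θ^(−n) for θ ≥ max(xᵢ), zero otherwise. Here max(xᵢ) = 2.90.
Posterior ∝ θ^(−6) · θ^(−8) = θ^(−14) on θ ≥ max(2.1, 2.90) = 2.90.
This density is strictly decreasing in θ, so the posterior mode lies at the lower boundary of the support.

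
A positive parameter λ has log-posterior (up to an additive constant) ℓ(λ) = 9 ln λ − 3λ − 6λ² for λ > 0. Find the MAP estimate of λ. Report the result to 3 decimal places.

λ̂_MAP = 0.750

ℓ'(λ) = 9/λ − 3 − 12λ. Setting this to zero and multiplying by λ: 12λ² + 3λ − 9 = 0.
λ = (−3 + √(3² + 4·12·9)) / (2·12) = (−3 + √441) / 24 = (−3 + 21)/24 = 3/4.
ℓ''(λ) = −9/λ² − 12 < 0, confirming a maximum.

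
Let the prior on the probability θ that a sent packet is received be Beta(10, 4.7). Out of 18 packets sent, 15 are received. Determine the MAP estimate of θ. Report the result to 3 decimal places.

Prior: Beta(10, 4.7).
Data: 15 successes in 18 trials. The binomial likelihood contributes θ^15(1−θ)^3, so the posterior is Beta(10+15, 4.7+3) = Beta(25, 7.7).
For Beta(a, b) with a, b > 1 the mode is (a−1)/(a+b−2) = 24/30.7 ≈ 0.782.

θ̂_MAP = 0.782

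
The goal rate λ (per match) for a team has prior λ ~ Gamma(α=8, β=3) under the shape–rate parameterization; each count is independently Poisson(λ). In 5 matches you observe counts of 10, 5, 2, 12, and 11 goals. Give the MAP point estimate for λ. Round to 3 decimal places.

λ̂_MAP = 5.875

Σxᵢ = 10+5+2+12+11 = 40, with n = 5.
Posterior ∝ λ^7e^(−3λ) · λ^40e^(−5λ) = λ^47e^(−8λ), i.e. Gamma(shape=48, rate=8).
The mode of a Gamma(a, b) with a ≥ 1 (shape–rate) is (a−1)/b = 47/8 ≈ 5.875.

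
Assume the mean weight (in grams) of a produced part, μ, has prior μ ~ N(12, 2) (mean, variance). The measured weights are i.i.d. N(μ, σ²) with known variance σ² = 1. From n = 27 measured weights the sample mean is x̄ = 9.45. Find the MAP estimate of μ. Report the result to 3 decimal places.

n = 27, x̄ = 9.45.
For a Normal prior and Normal likelihood with known variance, the posterior is Normal; its mode equals its mean, the precision-weighted average.
Prior precision 1/σ₀² = 1/2 = 0.5; data precision n/σ² = 27/1 = 27.
μ̂ = (0.5·12 + 27·9.45) / (0.5 + 27) = 261.15/27.5 = 5223/550 ≈ 9.496.

μ̂_MAP = 9.496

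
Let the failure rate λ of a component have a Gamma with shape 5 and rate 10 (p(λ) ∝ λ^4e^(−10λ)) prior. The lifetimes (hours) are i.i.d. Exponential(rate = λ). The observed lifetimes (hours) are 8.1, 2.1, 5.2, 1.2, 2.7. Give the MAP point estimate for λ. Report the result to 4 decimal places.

The Exponential(rate=λ) likelihood is ∝ λ^n e^(−λΣtᵢ). Here n = 5 and Σtᵢ = 8.1 + 2.1 + 5.2 + 1.2 + 2.7 = 19.3.
Posterior ∝ λ^4e^(−10λ) · λ^5e^(−19.3λ) = λ^9e^(−29.3λ), i.e. Gamma(10, 29.3).
Mode = (a−1)/b = 9/29.3 ≈ 0.3072.

λ̂_MAP = 0.3072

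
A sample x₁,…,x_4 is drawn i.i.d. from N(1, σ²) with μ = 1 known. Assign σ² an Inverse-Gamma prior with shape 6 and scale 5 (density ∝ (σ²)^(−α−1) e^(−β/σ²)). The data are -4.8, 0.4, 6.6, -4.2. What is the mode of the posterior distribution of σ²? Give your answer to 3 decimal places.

Sum of squared deviations about the known mean: SS = (-4.8−1)² + (0.4−1)² + (6.6−1)² + (-4.2−1)² = 92.4.
The Normal likelihood contributes (σ²)^(−n/2) exp(−SS/(2σ²)), so the posterior is Inverse-Gamma(α + n/2, β + SS/2) = Inverse-Gamma(8, 51.2).
The mode of Inverse-Gamma(a, b) is b/(a+1) = 51.2/9 ≈ 5.689.

σ̂²_MAP = 5.689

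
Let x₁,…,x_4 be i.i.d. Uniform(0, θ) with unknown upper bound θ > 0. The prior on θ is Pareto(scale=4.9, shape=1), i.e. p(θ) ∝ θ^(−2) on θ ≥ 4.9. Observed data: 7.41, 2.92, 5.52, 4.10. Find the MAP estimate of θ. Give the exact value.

The Uniform(0, θ) likelihood is θ^(−n) for θ ≥ max(xᵢ), zero otherwise. Here max(xᵢ) = 7.41.
Posterior ∝ θ^(−2) · θ^(−4) = θ^(−6) on θ ≥ max(4.9, 7.41) = 7.41.
This density is strictly decreasing in θ, so the posterior mode lies at the lower boundary of the support.

θ̂_MAP = 7.41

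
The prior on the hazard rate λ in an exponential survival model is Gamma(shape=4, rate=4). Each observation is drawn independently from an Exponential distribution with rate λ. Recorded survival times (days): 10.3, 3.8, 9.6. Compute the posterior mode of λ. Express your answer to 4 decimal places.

The Exponential(rate=λ) likelihood is ∝ λ^n e^(−λΣtᵢ). Here n = 3 and Σtᵢ = 10.3 + 3.8 + 9.6 = 23.7.
Posterior ∝ λ^3e^(−4λ) · λ^3e^(−23.7λ) = λ^6e^(−27.7λ), i.e. Gamma(7, 27.7).
Mode = (a−1)/b = 6/27.7 ≈ 0.2166.

λ̂_MAP = 0.2166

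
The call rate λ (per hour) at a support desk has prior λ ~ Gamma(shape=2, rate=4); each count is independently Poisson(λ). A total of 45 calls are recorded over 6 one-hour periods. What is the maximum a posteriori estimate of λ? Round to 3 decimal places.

Σxᵢ = 45, n = 6.
Posterior ∝ λe^(−4λ) · λ^45e^(−6λ) = λ^46e^(−10λ), i.e. Gamma(shape=47, rate=10).
The mode of a Gamma(a, b) with a ≥ 1 (shape–rate) is (a−1)/b = 46/10 ≈ 4.600.

λ̂_MAP = 4.600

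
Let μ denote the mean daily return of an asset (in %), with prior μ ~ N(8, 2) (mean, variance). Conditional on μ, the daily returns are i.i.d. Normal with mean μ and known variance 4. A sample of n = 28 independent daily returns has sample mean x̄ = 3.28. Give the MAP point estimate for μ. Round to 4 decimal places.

n = 28, x̄ = 3.28.
For a Normal prior and Normal likelihood with known variance, the posterior is Normal; its mode equals its mean, the precision-weighted average.
Prior precision 1/σ₀² = 1/2 = 0.5; data precision n/σ² = 28/4 = 7.
μ̂ = (0.5·8 + 7·3.28) / (0.5 + 7) = 26.96/7.5 = 1348/375 ≈ 3.5947.

μ̂_MAP = 3.5947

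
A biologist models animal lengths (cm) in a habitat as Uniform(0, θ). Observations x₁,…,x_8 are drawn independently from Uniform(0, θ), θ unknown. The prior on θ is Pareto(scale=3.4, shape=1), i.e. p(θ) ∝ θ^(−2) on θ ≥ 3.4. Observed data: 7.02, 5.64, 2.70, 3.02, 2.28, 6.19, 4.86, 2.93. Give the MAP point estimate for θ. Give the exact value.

The Uniform(0, θ) likelihood is θ^(−n) for θ ≥ max(xᵢ), zero otherwise. Here max(xᵢ) = 7.02.
Posterior ∝ θ^(−2) · θ^(−8) = θ^(−10) on θ ≥ max(3.4, 7.02) = 7.02.
This density is strictly decreasing in θ, so the posterior mode lies at the lower boundary of the support.

θ̂_MAP = 7.02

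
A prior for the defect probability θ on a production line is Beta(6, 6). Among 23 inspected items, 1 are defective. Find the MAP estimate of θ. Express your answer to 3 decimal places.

Prior: Beta(6, 6).
Data: 1 success in 23 trials. The binomial likelihood contributes θ(1−θ)^22, so the posterior is Beta(6+1, 6+22) = Beta(7, 28).
For Beta(a, b) with a, b > 1 the mode is (a−1)/(a+b−2) = 6/33 ≈ 0.182.

θ̂_MAP = 0.182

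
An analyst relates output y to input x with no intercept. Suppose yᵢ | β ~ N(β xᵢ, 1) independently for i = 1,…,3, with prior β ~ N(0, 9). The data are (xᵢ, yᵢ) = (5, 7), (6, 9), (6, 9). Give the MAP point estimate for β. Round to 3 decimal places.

log p(β | y) = −Σ(yᵢ − βxᵢ)²/(2·1) − β²/(2·9) + const.
Setting the derivative to zero: Σxᵢ(yᵢ − βxᵢ)/1 − β/9 = 0, so β = Σxᵢyᵢ / (Σxᵢ² + σ²/τ²).
Σxᵢyᵢ = 5·7 + 6·9 + 6·9 = 143; Σxᵢ² = 97; σ²/τ² = 1/9.
β̂_MAP = 143 / (97 + 1/9) = 143/(874/9) = 1287/874 ≈ 1.473.

β̂_MAP = 1.473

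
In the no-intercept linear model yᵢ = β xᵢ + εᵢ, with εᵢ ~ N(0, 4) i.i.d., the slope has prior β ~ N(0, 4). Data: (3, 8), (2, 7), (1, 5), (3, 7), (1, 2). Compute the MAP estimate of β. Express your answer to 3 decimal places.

log p(β | y) = −Σ(yᵢ − βxᵢ)²/(2·4) − β²/(2·4) + const.
Setting the derivative to zero: Σxᵢ(yᵢ − βxᵢ)/4 − β/4 = 0, so β = Σxᵢyᵢ / (Σxᵢ² + σ²/τ²).
Σxᵢyᵢ = 3·8 + 2·7 + 1·5 + 3·7 + 1·2 = 66; Σxᵢ² = 24; σ²/τ² = 1.
β̂_MAP = 66 / (24 + 1) = 66/25 ≈ 2.640.

β̂_MAP = 2.640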